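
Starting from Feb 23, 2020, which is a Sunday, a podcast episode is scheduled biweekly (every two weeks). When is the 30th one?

The 30th occurrence is 29 intervals after the first: 29 × 14 = 406 days after Feb 23, 2020.
Feb has 29 days — 6 days to the end of Feb leaves 400.
Mar has 31 days (369 left).
Apr has 30 days (339 left).
May has 31 days (308 left).
Jun has 30 days (278 left).
Jul has 31 days (247 left).
Aug has 31 days (216 left).
Sep has 30 days (186 left).
Oct has 31 days (155 left).
Nov has 30 days (125 left).
Dec has 31 days (94 left).
Jan has 31 days (63 left).
Feb has 28 days (35 left).
Mar has 31 days (4 left).
4 days into Apr → Apr 4, 2021.

Apr 4, 2021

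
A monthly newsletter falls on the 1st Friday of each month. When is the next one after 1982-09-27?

1982-10-01

September 1982 starts on a Wednesday, so its 1st Friday is 1982-09-03 (2 days in).
That is not after 1982-09-27, so look at October 1982.
October 1982 starts on a Friday, so its 1st Friday is 1982-10-01.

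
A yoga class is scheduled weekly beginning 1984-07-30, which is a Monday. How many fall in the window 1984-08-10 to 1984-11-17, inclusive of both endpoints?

14

Occurrences land 7·i days after 1984-07-30 for i = 0, 1, 2, …
1984-08-10 is 11 days after the start; 11 ÷ 7 = 1 remainder 4; since the remainder is 4, round up to i = 2. First occurrence in the window: #3 on 1984-08-13 (2×7 = 14 days in).
1984-11-17 is 110 days after the start; 110 ÷ 7 = 15 remainder 5. Last occurrence in the window: #16 on 1984-11-12.
Occurrences #3 through #16: 14 in total.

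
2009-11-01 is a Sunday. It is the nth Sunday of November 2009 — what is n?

1st

Day 1 falls in week ⌈1/7⌉ of the month.
Days 1–7 hold the 1st Sunday, 8–14 the 2nd, 15–21 the 3rd, 22–28 the 4th, 29–31 the 5th.
1 is in the range for the 1st.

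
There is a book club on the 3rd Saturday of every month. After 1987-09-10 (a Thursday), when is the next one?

September 1987 starts on a Tuesday; its first Saturday is the 5th, so the 3rd Saturday is the 19th — 1987-09-19.
1987-09-19 is after 1987-09-10, so that is the next one.

1987-09-19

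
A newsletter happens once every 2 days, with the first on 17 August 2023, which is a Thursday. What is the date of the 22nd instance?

The 22nd occurrence is 21 intervals after the first: 21 × 2 = 42 days after 17 August 2023.
August has 31 days — 14 days to the end of August leaves 28.
28 days into September → 28 September 2023.

28 September 2023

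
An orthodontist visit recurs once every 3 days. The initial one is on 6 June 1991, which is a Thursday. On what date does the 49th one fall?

28 October 1991

The 49th occurrence is 48 intervals after the first: 48 × 3 = 144 days after 6 June 1991.
June has 30 days — 24 days to the end of June leaves 120.
July has 31 days (89 left).
August has 31 days (58 left).
September has 30 days (28 left).
28 days into October → 28 October 1991.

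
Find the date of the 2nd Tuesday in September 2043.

2043-09-08

The first Tuesday of September 2043 is September 1.
The 2nd Tuesday is 1 weeks later: 1 + 7 = 8.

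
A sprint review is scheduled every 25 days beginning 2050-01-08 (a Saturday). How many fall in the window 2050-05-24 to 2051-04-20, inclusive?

13

Occurrences land 25·i days after 2050-01-08 for i = 0, 1, 2, …
2050-05-24 is 136 days after the start; 136 ÷ 25 = 5 remainder 11; since the remainder is 11, round up to i = 6. First occurrence in the window: #7 on 2050-06-07 (6×25 = 150 days in).
2051-04-20 is 467 days after the start; 467 ÷ 25 = 18 remainder 17. Last occurrence in the window: #19 on 2051-04-03.
Occurrences #7 through #19: 13 in total.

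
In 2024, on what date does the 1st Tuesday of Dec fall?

Dec 3, 2024

The first Tuesday of Dec 2024 is Dec 3.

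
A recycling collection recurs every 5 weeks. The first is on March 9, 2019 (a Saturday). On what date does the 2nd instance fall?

The 2nd occurrence is 1 interval after the first: 1 × 35 = 35 days after March 9, 2019.
March has 31 days — 22 days to the end of March leaves 13.
13 days into April → April 13, 2019.

April 13, 2019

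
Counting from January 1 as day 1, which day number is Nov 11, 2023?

315

Days in months before Nov: 31 + 28 + 31 + 30 + 31 + 30 + 31 + 31 + 30 + 31 = 304.
Plus 11 days into Nov → day 315.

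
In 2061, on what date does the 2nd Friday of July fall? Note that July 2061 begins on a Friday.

July 2061 begins on a Friday, so the first Friday is July 1.
The 2nd Friday is 1 weeks later: 1 + 7 = 8.

8 July 2061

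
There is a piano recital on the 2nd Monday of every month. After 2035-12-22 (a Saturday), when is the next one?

2036-01-14

December 2035 starts on a Saturday; its first Monday is the 3rd, so the 2nd Monday is the 10th — 2035-12-10.
That is not after 2035-12-22, so look at January 2036.
January 2036 starts on a Tuesday; its first Monday is the 7th, so the 2nd Monday is the 14th — 2036-01-14.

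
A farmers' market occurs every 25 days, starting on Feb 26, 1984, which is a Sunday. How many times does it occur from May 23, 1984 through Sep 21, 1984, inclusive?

Occurrences land 25·i days after Feb 26, 1984 for i = 0, 1, 2, …
May 23, 1984 is 87 days after the start; 87 ÷ 25 = 3 remainder 12; since the remainder is 12, round up to i = 4. First occurrence in the window: #5 on Jun 5, 1984 (4×25 = 100 days in).
Sep 21, 1984 is 208 days after the start; 208 ÷ 25 = 8 remainder 8. Last occurrence in the window: #9 on Sep 13, 1984.
Occurrences #5 through #9: 5 in total.

5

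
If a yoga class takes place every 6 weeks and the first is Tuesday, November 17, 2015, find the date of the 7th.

The 7th occurrence is 6 intervals after the first: 6 × 42 = 252 days after November 17, 2015.
November has 30 days — 13 days to the end of November leaves 239.
December has 31 days (208 left).
January has 31 days (177 left).
February has 29 days (148 left).
March has 31 days (117 left).
April has 30 days (87 left).
May has 31 days (56 left).
June has 30 days (26 left).
26 days into July → July 26, 2016.

July 26, 2016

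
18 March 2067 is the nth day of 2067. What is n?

Days in months before March: 31 + 28 = 59.
Plus 18 days into March → day 77.

77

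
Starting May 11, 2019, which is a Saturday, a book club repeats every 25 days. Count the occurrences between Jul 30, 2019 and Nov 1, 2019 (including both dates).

3

Occurrences land 25·i days after May 11, 2019 for i = 0, 1, 2, …
Jul 30, 2019 is 80 days after the start; 80 ÷ 25 = 3 remainder 5; since the remainder is 5, round up to i = 4. First occurrence in the window: #5 on Aug 19, 2019 (4×25 = 100 days in).
Nov 1, 2019 is 174 days after the start; 174 ÷ 25 = 6 remainder 24. Last occurrence in the window: #7 on Oct 8, 2019.
Occurrences #5 through #7: 3 in total.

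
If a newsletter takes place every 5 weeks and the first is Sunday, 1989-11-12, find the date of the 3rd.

1990-01-21

The 3rd occurrence is 2 intervals after the first: 2 × 35 = 70 days after 1989-11-12.
November has 30 days — 18 days to the end of November leaves 52.
December has 31 days (21 left).
21 days into January → 1990-01-21.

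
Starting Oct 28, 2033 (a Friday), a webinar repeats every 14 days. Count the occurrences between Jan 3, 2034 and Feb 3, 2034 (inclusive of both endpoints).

Occurrences land 14·i days after Oct 28, 2033 for i = 0, 1, 2, …
Jan 3, 2034 is 67 days after the start; 67 ÷ 14 = 4 remainder 11; since the remainder is 11, round up to i = 5. First occurrence in the window: #6 on Jan 6, 2034 (5×14 = 70 days in).
Feb 3, 2034 is 98 days after the start; 98 ÷ 14 = 7 remainder 0. Last occurrence in the window: #8 on Feb 3, 2034.
Occurrences #6 through #8: 3 in total.

3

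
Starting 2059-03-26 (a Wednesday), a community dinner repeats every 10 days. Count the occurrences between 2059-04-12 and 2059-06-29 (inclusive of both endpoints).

8

Occurrences land 10·i days after 2059-03-26 for i = 0, 1, 2, …
2059-04-12 is 17 days after the start; 17 ÷ 10 = 1 remainder 7; since the remainder is 7, round up to i = 2. First occurrence in the window: #3 on 2059-04-15 (2×10 = 20 days in).
2059-06-29 is 95 days after the start; 95 ÷ 10 = 9 remainder 5. Last occurrence in the window: #10 on 2059-06-24.
Occurrences #3 through #10: 8 in total.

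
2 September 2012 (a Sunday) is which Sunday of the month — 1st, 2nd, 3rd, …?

Day 2 falls in week ⌈2/7⌉ of the month.
Days 1–7 hold the 1st Sunday, 8–14 the 2nd, 15–21 the 3rd, 22–28 the 4th, 29–31 the 5th.
2 is in the range for the 1st.

1st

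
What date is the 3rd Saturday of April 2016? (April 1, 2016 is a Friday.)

April 2016 begins on a Friday, so the first Saturday is April 2 (1 day later).
The 3rd Saturday is 2 weeks later: 2 + 14 = 16.

16 April 2016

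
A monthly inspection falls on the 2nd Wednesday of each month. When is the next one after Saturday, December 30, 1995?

December 1995 starts on a Friday; its first Wednesday is the 6th, so the 2nd Wednesday is the 13th — December 13, 1995.
That is not after December 30, 1995, so look at January 1996.
January 1996 starts on a Monday; its first Wednesday is the 3rd, so the 2nd Wednesday is the 10th — January 10, 1996.

January 10, 1996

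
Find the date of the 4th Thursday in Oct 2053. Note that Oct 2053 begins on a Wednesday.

Oct 2053 begins on a Wednesday, so the first Thursday is Oct 2 (1 day later).
The 4th Thursday is 3 weeks later: 2 + 21 = 23.

Oct 23, 2053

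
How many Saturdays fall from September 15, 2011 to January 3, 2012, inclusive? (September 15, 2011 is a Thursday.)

September 15, 2011 is a Thursday; the first Saturday on or after it is September 17, 2011 (2 days later).
From September 17, 2011 to January 3, 2012: 13 + 31 + 30 + 31 + 3 = 108 days (rest of September, October, November, December, January).
108 ÷ 7 = 15 full weeks with remainder 3, so 15 more Saturdays after the first → 16.

16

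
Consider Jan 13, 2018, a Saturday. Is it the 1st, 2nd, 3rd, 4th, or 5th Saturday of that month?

2nd

Day 13 falls in week ⌈13/7⌉ of the month.
Days 1–7 hold the 1st Saturday, 8–14 the 2nd, 15–21 the 3rd, 22–28 the 4th, 29–31 the 5th.
13 is in the range for the 2nd.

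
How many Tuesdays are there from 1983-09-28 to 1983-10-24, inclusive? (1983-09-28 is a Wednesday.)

1983-09-28 is a Wednesday; the first Tuesday on or after it is 1983-10-04 (6 days later).
From 1983-10-04 to 1983-10-24 is 24 − 4 = 20 days.
20 ÷ 7 = 2 full weeks with remainder 6, so 2 more Tuesdays after the first → 3.

3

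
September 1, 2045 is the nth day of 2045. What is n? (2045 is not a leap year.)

244

Days in months before September: 31 + 28 + 31 + 30 + 31 + 30 + 31 + 31 = 243.
Plus 1 day into September → day 244.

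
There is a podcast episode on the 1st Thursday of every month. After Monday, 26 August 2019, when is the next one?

August 2019 starts on a Thursday, so its 1st Thursday is 1 August 2019.
That is not after 26 August 2019, so look at September 2019.
September 2019 starts on a Sunday, so its 1st Thursday is 5 September 2019 (4 days in).

5 September 2019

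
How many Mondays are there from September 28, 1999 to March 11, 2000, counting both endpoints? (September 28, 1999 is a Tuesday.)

September 28, 1999 is a Tuesday; the first Monday on or after it is October 4, 1999 (6 days later).
From October 4, 1999 to March 11, 2000: 27 + 30 + 31 + 31 + 29 + 11 = 159 days (rest of October, November, December, January, February, March).
159 ÷ 7 = 22 full weeks with remainder 5, so 22 more Mondays after the first → 23.

23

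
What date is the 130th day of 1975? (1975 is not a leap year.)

May 10, 1975

Jan has 31 days (130 − 31 = 99 remain).
Feb has 28 days (99 − 28 = 71 remain).
Mar has 31 days (71 − 31 = 40 remain).
Apr has 30 days (40 − 30 = 10 remain).
10 into May → May 10.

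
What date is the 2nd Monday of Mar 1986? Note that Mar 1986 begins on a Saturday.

Mar 1986 begins on a Saturday, so the first Monday is Mar 3 (2 days later).
The 2nd Monday is 1 weeks later: 3 + 7 = 10.

Mar 10, 1986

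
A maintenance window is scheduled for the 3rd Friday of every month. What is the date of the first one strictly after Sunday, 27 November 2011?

16 December 2011

November 2011 starts on a Tuesday; its first Friday is the 4th, so the 3rd Friday is the 18th — 18 November 2011.
That is not after 27 November 2011, so look at December 2011.
December 2011 starts on a Thursday; its first Friday is the 2nd, so the 3rd Friday is the 16th — 16 December 2011.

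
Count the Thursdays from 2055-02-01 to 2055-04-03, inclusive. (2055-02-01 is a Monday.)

2055-02-01 is a Monday; the first Thursday on or after it is 2055-02-04 (3 days later).
From 2055-02-04 to 2055-04-03: 24 + 31 + 3 = 58 days (rest of February, March, April).
58 ÷ 7 = 8 full weeks with remainder 2, so 8 more Thursdays after the first → 9.

9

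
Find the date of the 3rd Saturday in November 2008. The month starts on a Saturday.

15 November 2008

November 2008 begins on a Saturday, so the first Saturday is November 1.
The 3rd Saturday is 2 weeks later: 1 + 14 = 15.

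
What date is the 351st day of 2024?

December 16, 2024

January has 31 days (351 − 31 = 320 remain).
February has 29 days (320 − 29 = 291 remain).
March has 31 days (291 − 31 = 260 remain).
April has 30 days (260 − 30 = 230 remain).
May has 31 days (230 − 31 = 199 remain).
June has 30 days (199 − 30 = 169 remain).
July has 31 days (169 − 31 = 138 remain).
August has 31 days (138 − 31 = 107 remain).
September has 30 days (107 − 30 = 77 remain).
October has 31 days (77 − 31 = 46 remain).
November has 30 days (46 − 30 = 16 remain).
16 into December → December 16.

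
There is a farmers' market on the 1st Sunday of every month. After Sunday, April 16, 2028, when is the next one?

April 2028 starts on a Saturday, so its 1st Sunday is April 2, 2028 (1 day in).
That is not after April 16, 2028, so look at May 2028.
May 2028 starts on a Monday, so its 1st Sunday is May 7, 2028 (6 days in).

May 7, 2028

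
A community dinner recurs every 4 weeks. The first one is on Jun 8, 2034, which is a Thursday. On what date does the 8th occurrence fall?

Dec 21, 2034

The 8th occurrence is 7 intervals after the first: 7 × 28 = 196 days after Jun 8, 2034.
Jun has 30 days — 22 days to the end of Jun leaves 174.
Jul has 31 days (143 left).
Aug has 31 days (112 left).
Sep has 30 days (82 left).
Oct has 31 days (51 left).
Nov has 30 days (21 left).
21 days into Dec → Dec 21, 2034.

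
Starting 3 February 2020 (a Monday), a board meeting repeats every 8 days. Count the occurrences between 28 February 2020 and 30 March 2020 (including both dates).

Occurrences land 8·i days after 3 February 2020 for i = 0, 1, 2, …
28 February 2020 is 25 days after the start; 25 ÷ 8 = 3 remainder 1; since the remainder is 1, round up to i = 4. First occurrence in the window: #5 on 6 March 2020 (4×8 = 32 days in).
30 March 2020 is 56 days after the start; 56 ÷ 8 = 7 remainder 0. Last occurrence in the window: #8 on 30 March 2020.
Occurrences #5 through #8: 4 in total.

4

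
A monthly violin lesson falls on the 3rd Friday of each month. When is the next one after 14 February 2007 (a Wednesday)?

February 2007 starts on a Thursday; its first Friday is the 2nd, so the 3rd Friday is the 16th — 16 February 2007.
16 February 2007 is after 14 February 2007, so that is the next one.

16 February 2007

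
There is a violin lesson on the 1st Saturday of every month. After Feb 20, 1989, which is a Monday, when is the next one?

Mar 4, 1989

Feb 1989 starts on a Wednesday, so its 1st Saturday is Feb 4, 1989 (3 days in).
That is not after Feb 20, 1989, so look at Mar 1989.
Mar 1989 starts on a Wednesday, so its 1st Saturday is Mar 4, 1989 (3 days in).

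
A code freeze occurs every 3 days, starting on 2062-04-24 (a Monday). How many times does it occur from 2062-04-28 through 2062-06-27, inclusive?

20

Occurrences land 3·i days after 2062-04-24 for i = 0, 1, 2, …
2062-04-28 is 4 days after the start; 4 ÷ 3 = 1 remainder 1; since the remainder is 1, round up to i = 2. First occurrence in the window: #3 on 2062-04-30 (2×3 = 6 days in).
2062-06-27 is 64 days after the start; 64 ÷ 3 = 21 remainder 1. Last occurrence in the window: #22 on 2062-06-26.
Occurrences #3 through #22: 20 in total.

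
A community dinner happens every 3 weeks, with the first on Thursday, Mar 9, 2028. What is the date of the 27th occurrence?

Sep 6, 2029

The 27th occurrence is 26 intervals after the first: 26 × 21 = 546 days after Mar 9, 2028.
Mar has 31 days — 22 days to the end of Mar leaves 524.
From end of Mar to end of 2028 is 275 days (249 left).
Jan has 31 days (218 left).
Feb has 28 days (190 left).
Mar has 31 days (159 left).
Apr has 30 days (129 left).
May has 31 days (98 left).
Jun has 30 days (68 left).
Jul has 31 days (37 left).
Aug has 31 days (6 left).
6 days into Sep → Sep 6, 2029.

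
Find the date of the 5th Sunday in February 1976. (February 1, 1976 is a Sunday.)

February 1976 begins on a Sunday, so the first Sunday is February 1.
The 5th Sunday is 4 weeks later: 1 + 28 = 29.

29 February 1976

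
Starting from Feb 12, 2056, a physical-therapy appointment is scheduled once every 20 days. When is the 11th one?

The 11th occurrence is 10 intervals after the first: 10 × 20 = 200 days after Feb 12, 2056.
Feb has 29 days — 17 days to the end of Feb leaves 183.
Mar has 31 days (152 left).
Apr has 30 days (122 left).
May has 31 days (91 left).
Jun has 30 days (61 left).
Jul has 31 days (30 left).
30 days into Aug → Aug 30, 2056.

Aug 30, 2056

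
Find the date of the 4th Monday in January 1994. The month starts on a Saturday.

January 1994 begins on a Saturday, so the first Monday is January 3 (2 days later).
The 4th Monday is 3 weeks later: 3 + 21 = 24.

January 24, 1994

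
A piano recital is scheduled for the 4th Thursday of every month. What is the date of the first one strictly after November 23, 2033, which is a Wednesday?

November 24, 2033

November 2033 starts on a Tuesday; its first Thursday is the 3rd, so the 4th Thursday is the 24th — November 24, 2033.
November 24, 2033 is after November 23, 2033, so that is the next one.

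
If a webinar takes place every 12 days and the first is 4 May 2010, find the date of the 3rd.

28 May 2010

The 3rd occurrence is 2 intervals after the first: 2 × 12 = 24 days after 4 May 2010.
24 days later is 28 May 2010.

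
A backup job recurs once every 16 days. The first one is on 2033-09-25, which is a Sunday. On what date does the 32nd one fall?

2035-02-03

The 32nd occurrence is 31 intervals after the first: 31 × 16 = 496 days after 2033-09-25.
September has 30 days — 5 days to the end of September leaves 491.
From end of September to end of 2033 is 92 days (399 left).
2034 has 365 days (34 left).
January has 31 days (3 left).
3 days into February → 2035-02-03.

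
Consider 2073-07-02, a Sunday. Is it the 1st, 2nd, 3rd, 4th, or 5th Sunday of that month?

Day 2 falls in week ⌈2/7⌉ of the month.
Days 1–7 hold the 1st Sunday, 8–14 the 2nd, 15–21 the 3rd, 22–28 the 4th, 29–31 the 5th.
2 is in the range for the 1st.

1st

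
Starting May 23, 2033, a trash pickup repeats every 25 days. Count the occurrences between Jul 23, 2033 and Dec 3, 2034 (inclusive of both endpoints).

Occurrences land 25·i days after May 23, 2033 for i = 0, 1, 2, …
Jul 23, 2033 is 61 days after the start; 61 ÷ 25 = 2 remainder 11; since the remainder is 11, round up to i = 3. First occurrence in the window: #4 on Aug 6, 2033 (3×25 = 75 days in).
Dec 3, 2034 is 559 days after the start; 559 ÷ 25 = 22 remainder 9. Last occurrence in the window: #23 on Nov 24, 2034.
Occurrences #4 through #23: 20 in total.

20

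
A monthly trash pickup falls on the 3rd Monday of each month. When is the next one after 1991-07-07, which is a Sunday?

July 1991 starts on a Monday; its first Monday is the 1st, so the 3rd Monday is the 15th — 1991-07-15.
1991-07-15 is after 1991-07-07, so that is the next one.

1991-07-15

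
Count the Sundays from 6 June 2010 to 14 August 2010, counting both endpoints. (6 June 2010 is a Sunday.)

10

6 June 2010 is a Sunday; the first Sunday on or after it is 6 June 2010.
From 6 June 2010 to 14 August 2010: 24 + 31 + 14 = 69 days (rest of June, July, August).
69 ÷ 7 = 9 full weeks with remainder 6, so 9 more Sundays after the first → 10.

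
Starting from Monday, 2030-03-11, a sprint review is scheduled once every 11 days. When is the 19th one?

The 19th occurrence is 18 intervals after the first: 18 × 11 = 198 days after 2030-03-11.
March has 31 days — 20 days to the end of March leaves 178.
April has 30 days (148 left).
May has 31 days (117 left).
June has 30 days (87 left).
July has 31 days (56 left).
August has 31 days (25 left).
25 days into September → 2030-09-25.

2030-09-25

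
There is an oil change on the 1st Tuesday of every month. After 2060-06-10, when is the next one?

2060-07-06

June 2060 starts on a Tuesday, so its 1st Tuesday is 2060-06-01.
That is not after 2060-06-10, so look at July 2060.
July 2060 starts on a Thursday, so its 1st Tuesday is 2060-07-06 (5 days in).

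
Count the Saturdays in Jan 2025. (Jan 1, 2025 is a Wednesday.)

Jan 1, 2025 is a Wednesday; the first Saturday on or after it is Jan 4, 2025 (3 days later).
From Jan 4, 2025 to Jan 31, 2025 is 31 − 4 = 27 days.
27 ÷ 7 = 3 full weeks with remainder 6, so 3 more Saturdays after the first → 4.

4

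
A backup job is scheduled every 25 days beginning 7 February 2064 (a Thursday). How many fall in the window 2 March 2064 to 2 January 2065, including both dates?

Occurrences land 25·i days after 7 February 2064 for i = 0, 1, 2, …
2 March 2064 is 24 days after the start; 24 ÷ 25 = 0 remainder 24; since the remainder is 24, round up to i = 1. First occurrence in the window: #2 on 3 March 2064 (1×25 = 25 days in).
2 January 2065 is 330 days after the start; 330 ÷ 25 = 13 remainder 5. Last occurrence in the window: #14 on 28 December 2064.
Occurrences #2 through #14: 13 in total.

13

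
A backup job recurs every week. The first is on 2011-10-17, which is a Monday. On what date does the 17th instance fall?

The 17th occurrence is 16 intervals after the first: 16 × 7 = 112 days after 2011-10-17.
October has 31 days — 14 days to the end of October leaves 98.
November has 30 days (68 left).
December has 31 days (37 left).
January has 31 days (6 left).
6 days into February → 2012-02-06.

2012-02-06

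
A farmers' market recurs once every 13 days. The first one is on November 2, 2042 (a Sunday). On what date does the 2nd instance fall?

The 2nd occurrence is 1 interval after the first: 1 × 13 = 13 days after November 2, 2042.
13 days later is November 15, 2042.

November 15, 2042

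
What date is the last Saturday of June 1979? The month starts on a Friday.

June 30, 1979

June 1979 begins on a Friday, so the first Saturday is June 2 (1 day later).
June 1979 has 30 days. Adding weeks: 2, 9, 16, 23, 30 — the last one ≤ 30 is the 30th.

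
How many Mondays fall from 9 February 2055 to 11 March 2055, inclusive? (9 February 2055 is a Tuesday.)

9 February 2055 is a Tuesday; the first Monday on or after it is 15 February 2055 (6 days later).
From 15 February 2055 to 11 March 2055: 13 + 11 = 24 days (rest of February, March).
24 ÷ 7 = 3 full weeks with remainder 3, so 3 more Mondays after the first → 4.

4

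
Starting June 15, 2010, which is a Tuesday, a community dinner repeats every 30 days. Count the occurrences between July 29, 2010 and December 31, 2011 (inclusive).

17

Occurrences land 30·i days after June 15, 2010 for i = 0, 1, 2, …
July 29, 2010 is 44 days after the start; 44 ÷ 30 = 1 remainder 14; since the remainder is 14, round up to i = 2. First occurrence in the window: #3 on August 14, 2010 (2×30 = 60 days in).
December 31, 2011 is 564 days after the start; 564 ÷ 30 = 18 remainder 24. Last occurrence in the window: #19 on December 7, 2011.
Occurrences #3 through #19: 17 in total.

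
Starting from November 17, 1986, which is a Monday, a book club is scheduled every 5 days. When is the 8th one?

The 8th occurrence is 7 intervals after the first: 7 × 5 = 35 days after November 17, 1986.
November has 30 days — 13 days to the end of November leaves 22.
22 days into December → December 22, 1986.

December 22, 1986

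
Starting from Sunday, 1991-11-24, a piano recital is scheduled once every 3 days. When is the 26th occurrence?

The 26th occurrence is 25 intervals after the first: 25 × 3 = 75 days after 1991-11-24.
November has 30 days — 6 days to the end of November leaves 69.
December has 31 days (38 left).
January has 31 days (7 left).
7 days into February → 1992-02-07.

1992-02-07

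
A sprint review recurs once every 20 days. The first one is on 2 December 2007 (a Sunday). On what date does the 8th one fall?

20 April 2008

The 8th occurrence is 7 intervals after the first: 7 × 20 = 140 days after 2 December 2007.
December has 31 days — 29 days to the end of December leaves 111.
January has 31 days (80 left).
February has 29 days (51 left).
March has 31 days (20 left).
20 days into April → 20 April 2008.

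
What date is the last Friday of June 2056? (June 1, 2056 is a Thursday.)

June 2056 begins on a Thursday, so the first Friday is June 2 (1 day later).
June 2056 has 30 days. Adding weeks: 2, 9, 16, 23, 30 — the last one ≤ 30 is the 30th.

June 30, 2056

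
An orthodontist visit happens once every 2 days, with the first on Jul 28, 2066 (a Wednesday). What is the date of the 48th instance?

Oct 30, 2066

The 48th occurrence is 47 intervals after the first: 47 × 2 = 94 days after Jul 28, 2066.
Jul has 31 days — 3 days to the end of Jul leaves 91.
Aug has 31 days (60 left).
Sep has 30 days (30 left).
30 days into Oct → Oct 30, 2066.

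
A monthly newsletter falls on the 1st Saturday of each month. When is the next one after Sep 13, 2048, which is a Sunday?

Oct 3, 2048

Sep 2048 starts on a Tuesday, so its 1st Saturday is Sep 5, 2048 (4 days in).
That is not after Sep 13, 2048, so look at Oct 2048.
Oct 2048 starts on a Thursday, so its 1st Saturday is Oct 3, 2048 (2 days in).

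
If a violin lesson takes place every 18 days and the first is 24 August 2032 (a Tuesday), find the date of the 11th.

The 11th occurrence is 10 intervals after the first: 10 × 18 = 180 days after 24 August 2032.
August has 31 days — 7 days to the end of August leaves 173.
September has 30 days (143 left).
October has 31 days (112 left).
November has 30 days (82 left).
December has 31 days (51 left).
January has 31 days (20 left).
20 days into February → 20 February 2033.

20 February 2033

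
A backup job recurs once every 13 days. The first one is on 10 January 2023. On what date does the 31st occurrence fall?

4 February 2024

The 31st occurrence is 30 intervals after the first: 30 × 13 = 390 days after 10 January 2023.
January has 31 days — 21 days to the end of January leaves 369.
February has 28 days (341 left).
March has 31 days (310 left).
April has 30 days (280 left).
May has 31 days (249 left).
June has 30 days (219 left).
July has 31 days (188 left).
August has 31 days (157 left).
September has 30 days (127 left).
October has 31 days (96 left).
November has 30 days (66 left).
December has 31 days (35 left).
January has 31 days (4 left).
4 days into February → 4 February 2024.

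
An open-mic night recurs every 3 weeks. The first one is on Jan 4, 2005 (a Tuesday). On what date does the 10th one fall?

Jul 12, 2005

The 10th occurrence is 9 intervals after the first: 9 × 21 = 189 days after Jan 4, 2005.
Jan has 31 days — 27 days to the end of Jan leaves 162.
Feb has 28 days (134 left).
Mar has 31 days (103 left).
Apr has 30 days (73 left).
May has 31 days (42 left).
Jun has 30 days (12 left).
12 days into Jul → Jul 12, 2005.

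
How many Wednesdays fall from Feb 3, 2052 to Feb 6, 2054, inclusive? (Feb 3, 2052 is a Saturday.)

105

Feb 3, 2052 is a Saturday; the first Wednesday on or after it is Feb 7, 2052 (4 days later).
From Feb 7, 2052 to Feb 6, 2054: 328 + 365 + 37 = 730 days (rest of 2052, 2053, to Feb 6, 2054 in 2054).
730 ÷ 7 = 104 full weeks with remainder 2, so 104 more Wednesdays after the first → 105.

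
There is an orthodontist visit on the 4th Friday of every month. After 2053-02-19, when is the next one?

2053-02-28

February 2053 starts on a Saturday; its first Friday is the 7th, so the 4th Friday is the 28th — 2053-02-28.
2053-02-28 is after 2053-02-19, so that is the next one.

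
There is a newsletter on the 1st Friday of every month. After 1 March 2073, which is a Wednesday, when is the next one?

March 2073 starts on a Wednesday, so its 1st Friday is 3 March 2073 (2 days in).
3 March 2073 is after 1 March 2073, so that is the next one.

3 March 2073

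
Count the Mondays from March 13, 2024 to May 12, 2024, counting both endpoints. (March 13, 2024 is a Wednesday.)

8

March 13, 2024 is a Wednesday; the first Monday on or after it is March 18, 2024 (5 days later).
From March 18, 2024 to May 12, 2024: 13 + 30 + 12 = 55 days (rest of March, April, May).
55 ÷ 7 = 7 full weeks with remainder 6, so 7 more Mondays after the first → 8.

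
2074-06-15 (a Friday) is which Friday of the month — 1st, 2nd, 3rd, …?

Day 15 falls in week ⌈15/7⌉ of the month.
Days 1–7 hold the 1st Friday, 8–14 the 2nd, 15–21 the 3rd, 22–28 the 4th, 29–31 the 5th.
15 is in the range for the 3rd.

3rd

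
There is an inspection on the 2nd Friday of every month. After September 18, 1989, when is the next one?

September 1989 starts on a Friday; its first Friday is the 1st, so the 2nd Friday is the 8th — September 8, 1989.
That is not after September 18, 1989, so look at October 1989.
October 1989 starts on a Sunday; its first Friday is the 6th, so the 2nd Friday is the 13th — October 13, 1989.

October 13, 1989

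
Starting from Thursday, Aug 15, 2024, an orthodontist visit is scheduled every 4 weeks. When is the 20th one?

The 20th occurrence is 19 intervals after the first: 19 × 28 = 532 days after Aug 15, 2024.
Aug has 31 days — 16 days to the end of Aug leaves 516.
From end of Aug to end of 2024 is 122 days (394 left).
2025 has 365 days (29 left).
29 days into Jan → Jan 29, 2026.

Jan 29, 2026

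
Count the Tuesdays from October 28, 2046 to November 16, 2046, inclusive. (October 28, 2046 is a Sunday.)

3

October 28, 2046 is a Sunday; the first Tuesday on or after it is October 30, 2046 (2 days later).
From October 30, 2046 to November 16, 2046: 1 + 16 = 17 days (rest of October, November).
17 ÷ 7 = 2 full weeks with remainder 3, so 2 more Tuesdays after the first → 3.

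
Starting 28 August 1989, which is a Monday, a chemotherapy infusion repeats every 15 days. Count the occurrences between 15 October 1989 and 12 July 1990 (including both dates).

Occurrences land 15·i days after 28 August 1989 for i = 0, 1, 2, …
15 October 1989 is 48 days after the start; 48 ÷ 15 = 3 remainder 3; since the remainder is 3, round up to i = 4. First occurrence in the window: #5 on 27 October 1989 (4×15 = 60 days in).
12 July 1990 is 318 days after the start; 318 ÷ 15 = 21 remainder 3. Last occurrence in the window: #22 on 9 July 1990.
Occurrences #5 through #22: 18 in total.

18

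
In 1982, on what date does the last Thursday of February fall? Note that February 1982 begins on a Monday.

February 1982 begins on a Monday, so the first Thursday is February 4 (3 days later).
February 1982 has 28 days. Adding weeks: 4, 11, 18, 25 — the last one ≤ 28 is the 25th.

1982-02-25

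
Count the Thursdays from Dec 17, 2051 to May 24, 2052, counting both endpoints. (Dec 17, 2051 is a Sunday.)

Dec 17, 2051 is a Sunday; the first Thursday on or after it is Dec 21, 2051 (4 days later).
From Dec 21, 2051 to May 24, 2052: 10 + 31 + 29 + 31 + 30 + 24 = 155 days (rest of Dec, Jan, Feb, Mar, Apr, May).
155 ÷ 7 = 22 full weeks with remainder 1, so 22 more Thursdays after the first → 23.

23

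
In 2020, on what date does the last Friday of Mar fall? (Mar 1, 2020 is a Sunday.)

Mar 27, 2020

Mar 2020 begins on a Sunday, so the first Friday is Mar 6 (5 days later).
Mar 2020 has 31 days. Adding weeks: 6, 13, 20, 27 — the last one ≤ 31 is the 27th.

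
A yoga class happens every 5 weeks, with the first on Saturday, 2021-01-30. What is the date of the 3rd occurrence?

The 3rd occurrence is 2 intervals after the first: 2 × 35 = 70 days after 2021-01-30.
January has 31 days — 1 day to the end of January leaves 69.
February has 28 days (41 left).
March has 31 days (10 left).
10 days into April → 2021-04-10.

2021-04-10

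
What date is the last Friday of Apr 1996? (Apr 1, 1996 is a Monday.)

Apr 1996 begins on a Monday, so the first Friday is Apr 5 (4 days later).
Apr 1996 has 30 days. Adding weeks: 5, 12, 19, 26 — the last one ≤ 30 is the 26th.

Apr 26, 1996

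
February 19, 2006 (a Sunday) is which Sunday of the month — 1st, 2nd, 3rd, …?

3rd

Day 19 falls in week ⌈19/7⌉ of the month.
Days 1–7 hold the 1st Sunday, 8–14 the 2nd, 15–21 the 3rd, 22–28 the 4th, 29–31 the 5th.
19 is in the range for the 3rd.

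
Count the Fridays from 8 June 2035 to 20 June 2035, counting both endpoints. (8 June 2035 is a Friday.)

2

8 June 2035 is a Friday; the first Friday on or after it is 8 June 2035.
From 8 June 2035 to 20 June 2035 is 20 − 8 = 12 days.
12 ÷ 7 = 1 full weeks with remainder 5, so 1 more Fridays after the first → 2.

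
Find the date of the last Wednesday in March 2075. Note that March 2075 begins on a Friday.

March 2075 begins on a Friday, so the first Wednesday is March 6 (5 days later).
March 2075 has 31 days. Adding weeks: 6, 13, 20, 27 — the last one ≤ 31 is the 27th.

2075-03-27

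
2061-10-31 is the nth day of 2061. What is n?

Days in months before October: 31 + 28 + 31 + 30 + 31 + 30 + 31 + 31 + 30 = 273.
Plus 31 days into October → day 304.

304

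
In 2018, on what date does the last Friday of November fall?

The first Friday of November 2018 is November 2.
November 2018 has 30 days. Adding weeks: 2, 9, 16, 23, 30 — the last one ≤ 30 is the 30th.

2018-11-30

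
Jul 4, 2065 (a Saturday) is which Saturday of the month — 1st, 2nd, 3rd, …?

1st

Day 4 falls in week ⌈4/7⌉ of the month.
Days 1–7 hold the 1st Saturday, 8–14 the 2nd, 15–21 the 3rd, 22–28 the 4th, 29–31 the 5th.
4 is in the range for the 1st.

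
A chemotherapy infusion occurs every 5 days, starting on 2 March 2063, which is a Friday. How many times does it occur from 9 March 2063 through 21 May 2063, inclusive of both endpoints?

Occurrences land 5·i days after 2 March 2063 for i = 0, 1, 2, …
9 March 2063 is 7 days after the start; 7 ÷ 5 = 1 remainder 2; since the remainder is 2, round up to i = 2. First occurrence in the window: #3 on 12 March 2063 (2×5 = 10 days in).
21 May 2063 is 80 days after the start; 80 ÷ 5 = 16 remainder 0. Last occurrence in the window: #17 on 21 May 2063.
Occurrences #3 through #17: 15 in total.

15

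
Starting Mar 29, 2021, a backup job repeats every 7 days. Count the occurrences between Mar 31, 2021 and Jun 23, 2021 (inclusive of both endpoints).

Occurrences land 7·i days after Mar 29, 2021 for i = 0, 1, 2, …
Mar 31, 2021 is 2 days after the start; 2 ÷ 7 = 0 remainder 2; since the remainder is 2, round up to i = 1. First occurrence in the window: #2 on Apr 5, 2021 (1×7 = 7 days in).
Jun 23, 2021 is 86 days after the start; 86 ÷ 7 = 12 remainder 2. Last occurrence in the window: #13 on Jun 21, 2021.
Occurrences #2 through #13: 12 in total.

12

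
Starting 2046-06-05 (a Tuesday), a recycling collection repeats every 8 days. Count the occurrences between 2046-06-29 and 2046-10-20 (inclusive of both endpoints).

Occurrences land 8·i days after 2046-06-05 for i = 0, 1, 2, …
2046-06-29 is 24 days after the start; 24 ÷ 8 = 3 remainder 0. First occurrence in the window: #4 on 2046-06-29 (3×8 = 24 days in).
2046-10-20 is 137 days after the start; 137 ÷ 8 = 17 remainder 1. Last occurrence in the window: #18 on 2046-10-19.
Occurrences #4 through #18: 15 in total.

15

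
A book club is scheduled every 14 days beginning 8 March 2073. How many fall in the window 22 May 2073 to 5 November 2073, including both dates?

12

Occurrences land 14·i days after 8 March 2073 for i = 0, 1, 2, …
22 May 2073 is 75 days after the start; 75 ÷ 14 = 5 remainder 5; since the remainder is 5, round up to i = 6. First occurrence in the window: #7 on 31 May 2073 (6×14 = 84 days in).
5 November 2073 is 242 days after the start; 242 ÷ 14 = 17 remainder 4. Last occurrence in the window: #18 on 1 November 2073.
Occurrences #7 through #18: 12 in total.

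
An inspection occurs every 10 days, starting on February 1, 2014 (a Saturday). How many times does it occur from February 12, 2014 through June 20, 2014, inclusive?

12

Occurrences land 10·i days after February 1, 2014 for i = 0, 1, 2, …
February 12, 2014 is 11 days after the start; 11 ÷ 10 = 1 remainder 1; since the remainder is 1, round up to i = 2. First occurrence in the window: #3 on February 21, 2014 (2×10 = 20 days in).
June 20, 2014 is 139 days after the start; 139 ÷ 10 = 13 remainder 9. Last occurrence in the window: #14 on June 11, 2014.
Occurrences #3 through #14: 12 in total.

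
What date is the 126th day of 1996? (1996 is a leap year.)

January has 31 days (126 − 31 = 95 remain).
February has 29 days (95 − 29 = 66 remain).
March has 31 days (66 − 31 = 35 remain).
April has 30 days (35 − 30 = 5 remain).
5 into May → May 5.

1996-05-05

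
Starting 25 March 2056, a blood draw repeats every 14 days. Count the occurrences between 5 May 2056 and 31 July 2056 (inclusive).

7

Occurrences land 14·i days after 25 March 2056 for i = 0, 1, 2, …
5 May 2056 is 41 days after the start; 41 ÷ 14 = 2 remainder 13; since the remainder is 13, round up to i = 3. First occurrence in the window: #4 on 6 May 2056 (3×14 = 42 days in).
31 July 2056 is 128 days after the start; 128 ÷ 14 = 9 remainder 2. Last occurrence in the window: #10 on 29 July 2056.
Occurrences #4 through #10: 7 in total.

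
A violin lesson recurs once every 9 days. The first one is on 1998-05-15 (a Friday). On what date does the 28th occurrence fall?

1999-01-13

The 28th occurrence is 27 intervals after the first: 27 × 9 = 243 days after 1998-05-15.
May has 31 days — 16 days to the end of May leaves 227.
June has 30 days (197 left).
July has 31 days (166 left).
August has 31 days (135 left).
September has 30 days (105 left).
October has 31 days (74 left).
November has 30 days (44 left).
December has 31 days (13 left).
13 days into January → 1999-01-13.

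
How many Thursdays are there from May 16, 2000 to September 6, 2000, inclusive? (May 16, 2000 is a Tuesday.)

16

May 16, 2000 is a Tuesday; the first Thursday on or after it is May 18, 2000 (2 days later).
From May 18, 2000 to September 6, 2000: 13 + 30 + 31 + 31 + 6 = 111 days (rest of May, June, July, August, September).
111 ÷ 7 = 15 full weeks with remainder 6, so 15 more Thursdays after the first → 16.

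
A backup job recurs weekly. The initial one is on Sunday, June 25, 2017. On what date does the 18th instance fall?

October 22, 2017

The 18th occurrence is 17 intervals after the first: 17 × 7 = 119 days after June 25, 2017.
June has 30 days — 5 days to the end of June leaves 114.
July has 31 days (83 left).
August has 31 days (52 left).
September has 30 days (22 left).
22 days into October → October 22, 2017.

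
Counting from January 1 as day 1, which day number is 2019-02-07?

38

Days in months before February: 31 = 31.
Plus 7 days into February → day 38.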